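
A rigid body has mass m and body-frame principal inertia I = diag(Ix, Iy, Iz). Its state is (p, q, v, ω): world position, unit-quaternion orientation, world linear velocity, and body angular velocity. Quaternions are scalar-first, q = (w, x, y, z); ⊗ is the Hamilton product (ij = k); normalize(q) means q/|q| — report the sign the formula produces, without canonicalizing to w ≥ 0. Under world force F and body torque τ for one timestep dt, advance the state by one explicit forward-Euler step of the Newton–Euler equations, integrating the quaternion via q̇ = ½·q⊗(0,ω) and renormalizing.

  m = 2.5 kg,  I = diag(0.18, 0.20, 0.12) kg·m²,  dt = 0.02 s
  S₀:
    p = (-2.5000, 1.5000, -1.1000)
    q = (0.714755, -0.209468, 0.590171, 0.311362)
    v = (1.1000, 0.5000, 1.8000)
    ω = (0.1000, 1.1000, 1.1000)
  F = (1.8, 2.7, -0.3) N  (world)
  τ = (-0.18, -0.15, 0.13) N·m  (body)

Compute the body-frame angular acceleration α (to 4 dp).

α = (-0.4622, -0.7830, 1.0650)

precession coupling ω×(Iω) = (-0.0968, 0.0066, 0.0022)
α = I⁻¹(τ − ω×Iω) = (-0.4622, -0.7830, 1.0650)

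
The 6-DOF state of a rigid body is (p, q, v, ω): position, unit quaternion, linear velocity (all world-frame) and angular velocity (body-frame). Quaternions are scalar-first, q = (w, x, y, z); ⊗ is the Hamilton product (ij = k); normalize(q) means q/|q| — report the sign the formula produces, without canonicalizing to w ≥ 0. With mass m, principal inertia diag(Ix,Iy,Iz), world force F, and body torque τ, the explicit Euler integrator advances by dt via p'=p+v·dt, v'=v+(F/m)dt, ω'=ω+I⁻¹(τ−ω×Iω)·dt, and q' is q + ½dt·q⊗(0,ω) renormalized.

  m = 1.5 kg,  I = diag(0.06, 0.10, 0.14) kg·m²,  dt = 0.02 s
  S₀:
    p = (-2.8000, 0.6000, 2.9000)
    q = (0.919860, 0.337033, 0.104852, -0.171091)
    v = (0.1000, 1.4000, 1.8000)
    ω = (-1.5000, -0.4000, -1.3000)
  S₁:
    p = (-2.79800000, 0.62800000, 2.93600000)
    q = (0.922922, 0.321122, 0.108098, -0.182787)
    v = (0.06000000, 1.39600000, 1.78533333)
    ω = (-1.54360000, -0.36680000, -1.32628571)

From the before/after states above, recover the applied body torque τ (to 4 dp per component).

τ = (-0.1100, 0.0100, -0.1600)

ω₁ − ω₀ = (-0.04360000, 0.03320000, -0.02628571)
precession coupling = (0.0208, -0.1560, 0.0240)
applied torque τ = (-0.1100, 0.0100, -0.1600)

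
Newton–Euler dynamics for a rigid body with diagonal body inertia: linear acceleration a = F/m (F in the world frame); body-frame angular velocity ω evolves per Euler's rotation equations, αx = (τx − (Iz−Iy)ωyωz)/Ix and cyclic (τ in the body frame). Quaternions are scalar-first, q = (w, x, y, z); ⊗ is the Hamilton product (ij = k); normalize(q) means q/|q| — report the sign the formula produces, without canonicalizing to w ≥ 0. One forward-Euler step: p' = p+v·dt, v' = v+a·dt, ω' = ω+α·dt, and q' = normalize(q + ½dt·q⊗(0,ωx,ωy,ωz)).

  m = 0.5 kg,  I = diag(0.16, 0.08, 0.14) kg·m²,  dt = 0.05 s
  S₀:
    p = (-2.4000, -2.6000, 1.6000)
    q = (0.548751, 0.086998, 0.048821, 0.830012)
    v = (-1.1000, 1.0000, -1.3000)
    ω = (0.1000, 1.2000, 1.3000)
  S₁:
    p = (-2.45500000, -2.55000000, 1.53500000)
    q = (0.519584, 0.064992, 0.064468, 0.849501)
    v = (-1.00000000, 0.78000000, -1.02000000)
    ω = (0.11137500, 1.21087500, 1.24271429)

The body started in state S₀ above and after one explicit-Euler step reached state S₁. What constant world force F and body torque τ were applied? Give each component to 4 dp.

F = (1.0000, -2.2000, 2.8000)
τ = (0.1300, 0.0200, -0.1700)

rate change Δω = (0.01137500, 0.01087500, -0.05728571)
applied torque τ = (0.1300, 0.0200, -0.1700)
v₁ − v₀ = (0.10000000, -0.22000000, 0.28000000)
applied force F = (1.0000, -2.2000, 2.8000)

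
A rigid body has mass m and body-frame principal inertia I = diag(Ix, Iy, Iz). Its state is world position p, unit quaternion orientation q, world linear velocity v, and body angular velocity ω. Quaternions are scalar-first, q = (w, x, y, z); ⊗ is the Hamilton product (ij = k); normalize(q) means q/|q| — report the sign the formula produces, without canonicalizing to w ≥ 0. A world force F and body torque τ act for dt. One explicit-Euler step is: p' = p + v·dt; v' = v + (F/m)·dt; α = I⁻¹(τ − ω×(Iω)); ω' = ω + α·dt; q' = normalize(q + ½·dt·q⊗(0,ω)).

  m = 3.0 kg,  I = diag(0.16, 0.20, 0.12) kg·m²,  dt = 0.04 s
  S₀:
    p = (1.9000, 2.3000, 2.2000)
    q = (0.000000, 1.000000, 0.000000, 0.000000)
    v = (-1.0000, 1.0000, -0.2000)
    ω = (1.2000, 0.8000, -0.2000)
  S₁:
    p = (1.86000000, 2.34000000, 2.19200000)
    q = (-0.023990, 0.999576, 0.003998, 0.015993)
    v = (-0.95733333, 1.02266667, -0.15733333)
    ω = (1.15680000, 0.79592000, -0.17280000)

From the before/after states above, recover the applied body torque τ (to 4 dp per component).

rate change Δω = (-0.04320000, -0.00408000, 0.02720000)
ω₀×(Iω₀) = (0.0128, -0.0096, 0.0384)
τ = I·(Δω/dt) + ω₀×(Iω₀) = (-0.1600, -0.0300, 0.1200)

τ = (-0.1600, -0.0300, 0.1200)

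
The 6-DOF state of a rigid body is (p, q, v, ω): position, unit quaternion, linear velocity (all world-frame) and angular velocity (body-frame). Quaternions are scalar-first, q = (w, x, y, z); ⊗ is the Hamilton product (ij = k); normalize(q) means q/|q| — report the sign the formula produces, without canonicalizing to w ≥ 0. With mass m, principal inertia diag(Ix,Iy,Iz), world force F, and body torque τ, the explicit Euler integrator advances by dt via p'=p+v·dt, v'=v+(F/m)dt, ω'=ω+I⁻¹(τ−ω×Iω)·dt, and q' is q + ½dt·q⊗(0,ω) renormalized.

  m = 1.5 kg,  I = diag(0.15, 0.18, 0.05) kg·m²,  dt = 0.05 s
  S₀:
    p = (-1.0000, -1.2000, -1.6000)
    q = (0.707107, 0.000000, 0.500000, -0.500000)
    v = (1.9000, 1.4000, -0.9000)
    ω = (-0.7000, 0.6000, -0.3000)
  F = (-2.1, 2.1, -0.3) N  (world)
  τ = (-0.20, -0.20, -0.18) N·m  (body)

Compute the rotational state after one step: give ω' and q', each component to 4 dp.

precession coupling ω×(Iω) = (0.0234, 0.0210, -0.0126)
α = I⁻¹(τ − ω×Iω) = (-1.4893, -1.2278, -3.3480)
new body rate ω' = (-0.7745, 0.5386, -0.4674)
Hamilton product q⊗(0,ω) = (-0.4500000, -0.3449749, 0.7742642, 0.1378679)
q + ½dt·q⊗(0,ω), renormalized = (0.6957, -0.0086, 0.5192, -0.4964)

ω' = (-0.7745, 0.5386, -0.4674)
q' = (0.6957, -0.0086, 0.5192, -0.4964)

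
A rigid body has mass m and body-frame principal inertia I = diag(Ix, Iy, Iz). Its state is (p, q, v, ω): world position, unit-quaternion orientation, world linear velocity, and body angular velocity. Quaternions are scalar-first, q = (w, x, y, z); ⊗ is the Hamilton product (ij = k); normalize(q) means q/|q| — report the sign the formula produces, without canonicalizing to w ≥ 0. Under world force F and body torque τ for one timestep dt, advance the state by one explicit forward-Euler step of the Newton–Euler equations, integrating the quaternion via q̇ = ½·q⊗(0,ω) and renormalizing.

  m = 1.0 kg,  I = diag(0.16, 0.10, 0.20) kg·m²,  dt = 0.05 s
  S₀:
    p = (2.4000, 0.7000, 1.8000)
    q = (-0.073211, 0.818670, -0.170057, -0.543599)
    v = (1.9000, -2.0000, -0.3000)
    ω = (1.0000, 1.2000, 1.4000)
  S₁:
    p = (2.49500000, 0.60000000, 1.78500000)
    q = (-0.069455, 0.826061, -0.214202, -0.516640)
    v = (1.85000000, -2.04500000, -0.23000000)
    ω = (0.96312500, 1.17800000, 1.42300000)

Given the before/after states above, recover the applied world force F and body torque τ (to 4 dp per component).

v₁ − v₀ = (-0.05000000, -0.04500000, 0.07000000)
F = m·Δv/dt = (-1.0000, -0.9000, 1.4000)
rate change Δω = (-0.03687500, -0.02200000, 0.02300000)
precession coupling = (0.1680, -0.0560, -0.0720)
I·α + gyro = (0.0500, -0.1000, 0.0200)

F = (-1.0000, -0.9000, 1.4000)
τ = (0.0500, -0.1000, 0.0200)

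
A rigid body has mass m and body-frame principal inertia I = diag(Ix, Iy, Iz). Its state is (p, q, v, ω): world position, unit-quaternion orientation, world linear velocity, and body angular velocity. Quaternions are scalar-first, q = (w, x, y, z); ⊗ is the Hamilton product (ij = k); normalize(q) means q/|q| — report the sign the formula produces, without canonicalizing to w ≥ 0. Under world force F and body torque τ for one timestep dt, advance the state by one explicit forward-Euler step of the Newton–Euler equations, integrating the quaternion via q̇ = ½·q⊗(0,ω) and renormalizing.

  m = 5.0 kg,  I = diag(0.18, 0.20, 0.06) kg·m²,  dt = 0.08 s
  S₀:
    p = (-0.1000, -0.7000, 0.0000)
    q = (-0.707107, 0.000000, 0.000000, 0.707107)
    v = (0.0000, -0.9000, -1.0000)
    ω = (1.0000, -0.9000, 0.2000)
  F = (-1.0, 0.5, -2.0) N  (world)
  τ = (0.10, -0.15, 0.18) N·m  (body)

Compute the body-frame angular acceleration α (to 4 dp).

α = (0.4156, -0.8700, 3.3000)

ω×(Iω) gyroscopic = (0.0252, 0.0240, -0.0180)
α = I⁻¹(τ − ω×Iω) = (0.4156, -0.8700, 3.3000)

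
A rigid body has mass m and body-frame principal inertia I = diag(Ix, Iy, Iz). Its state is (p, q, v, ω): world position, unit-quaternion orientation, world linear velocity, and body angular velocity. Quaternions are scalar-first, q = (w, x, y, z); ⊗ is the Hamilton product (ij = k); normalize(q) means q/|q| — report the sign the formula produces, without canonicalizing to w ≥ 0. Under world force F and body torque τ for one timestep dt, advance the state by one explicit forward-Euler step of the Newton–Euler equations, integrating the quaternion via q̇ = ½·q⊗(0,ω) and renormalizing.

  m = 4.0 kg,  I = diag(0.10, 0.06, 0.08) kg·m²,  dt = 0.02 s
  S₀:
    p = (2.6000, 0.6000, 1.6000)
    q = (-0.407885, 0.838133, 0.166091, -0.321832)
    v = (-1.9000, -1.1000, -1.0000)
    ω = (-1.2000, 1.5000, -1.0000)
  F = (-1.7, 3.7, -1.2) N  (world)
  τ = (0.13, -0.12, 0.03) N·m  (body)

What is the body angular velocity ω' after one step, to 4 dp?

α = I⁻¹(τ − ω×Iω) = (1.6000, -2.4000, -0.5250)
new body rate ω' = (-1.1680, 1.4520, -1.0105)

ω' = (-1.1680, 1.4520, -1.0105)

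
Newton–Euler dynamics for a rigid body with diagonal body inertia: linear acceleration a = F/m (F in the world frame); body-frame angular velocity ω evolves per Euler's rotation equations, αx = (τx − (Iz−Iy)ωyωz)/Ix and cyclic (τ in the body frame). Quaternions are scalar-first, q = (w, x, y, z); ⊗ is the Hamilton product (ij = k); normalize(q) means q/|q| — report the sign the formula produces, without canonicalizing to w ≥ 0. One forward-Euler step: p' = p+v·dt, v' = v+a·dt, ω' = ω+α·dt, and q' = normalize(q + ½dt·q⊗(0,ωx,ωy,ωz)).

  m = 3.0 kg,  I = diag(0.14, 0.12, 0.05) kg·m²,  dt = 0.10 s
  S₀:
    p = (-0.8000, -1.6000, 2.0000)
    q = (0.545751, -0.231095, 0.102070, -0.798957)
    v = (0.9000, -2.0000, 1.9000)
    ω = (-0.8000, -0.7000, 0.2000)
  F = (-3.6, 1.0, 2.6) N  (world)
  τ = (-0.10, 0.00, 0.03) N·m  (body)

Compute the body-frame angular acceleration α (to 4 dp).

ω×(Iω) gyroscopic = (0.0098, -0.0144, -0.0112)
angular accel α = (-0.7843, 0.1200, 0.8240)

α = (-0.7843, 0.1200, 0.8240)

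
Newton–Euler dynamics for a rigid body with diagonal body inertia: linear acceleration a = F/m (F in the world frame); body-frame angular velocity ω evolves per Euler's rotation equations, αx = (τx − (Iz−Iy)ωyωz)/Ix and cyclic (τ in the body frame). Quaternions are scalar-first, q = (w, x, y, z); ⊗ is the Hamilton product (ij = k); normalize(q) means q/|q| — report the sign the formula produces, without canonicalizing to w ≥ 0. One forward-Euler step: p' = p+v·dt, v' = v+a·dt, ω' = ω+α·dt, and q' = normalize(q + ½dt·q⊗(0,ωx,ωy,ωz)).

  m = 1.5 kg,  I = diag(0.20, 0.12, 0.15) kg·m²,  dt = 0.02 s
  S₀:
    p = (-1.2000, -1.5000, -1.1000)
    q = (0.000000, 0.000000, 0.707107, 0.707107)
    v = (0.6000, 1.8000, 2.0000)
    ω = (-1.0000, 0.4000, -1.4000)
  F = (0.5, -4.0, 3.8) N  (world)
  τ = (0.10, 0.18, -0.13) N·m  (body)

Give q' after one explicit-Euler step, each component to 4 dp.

Hamilton product q⊗(0,ω) = (0.7071070, -1.2727926, -0.7071070, 0.7071070)
updated quaternion q' = (0.0071, -0.0127, 0.6999, 0.7141)

q' = (0.0071, -0.0127, 0.6999, 0.7141)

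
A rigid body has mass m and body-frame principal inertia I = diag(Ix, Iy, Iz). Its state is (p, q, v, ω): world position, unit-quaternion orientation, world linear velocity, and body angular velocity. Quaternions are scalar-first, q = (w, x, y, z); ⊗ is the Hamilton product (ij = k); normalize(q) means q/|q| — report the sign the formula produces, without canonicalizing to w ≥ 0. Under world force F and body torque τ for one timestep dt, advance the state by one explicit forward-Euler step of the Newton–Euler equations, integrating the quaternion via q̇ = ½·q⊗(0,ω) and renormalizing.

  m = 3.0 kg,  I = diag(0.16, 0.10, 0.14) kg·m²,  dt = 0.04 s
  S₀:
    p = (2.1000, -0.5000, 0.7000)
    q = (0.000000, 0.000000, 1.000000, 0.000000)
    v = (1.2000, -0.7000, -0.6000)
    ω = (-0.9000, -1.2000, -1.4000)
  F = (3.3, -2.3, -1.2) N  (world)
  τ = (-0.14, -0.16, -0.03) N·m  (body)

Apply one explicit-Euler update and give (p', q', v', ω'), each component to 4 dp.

new position p' = (2.1480, -0.5280, 0.6760)
v' = v + a·dt = (1.2440, -0.7307, -0.6160)
precession coupling ω×(Iω) = (0.0672, 0.0252, -0.0648)
(τ − ω×Iω)/I = (-1.2950, -1.8520, 0.2486)
new body rate ω' = (-0.9518, -1.2741, -1.3901)
Hamilton product q⊗(0,ω) = (1.2000000, -1.4000000, 0.0000000, 0.9000000)
updated quaternion q' = (0.0240, -0.0280, 0.9992, 0.0180)

p' = (2.1480, -0.5280, 0.6760)
q' = (0.0240, -0.0280, 0.9992, 0.0180)
v' = (1.2440, -0.7307, -0.6160)
ω' = (-0.9518, -1.2741, -1.3901)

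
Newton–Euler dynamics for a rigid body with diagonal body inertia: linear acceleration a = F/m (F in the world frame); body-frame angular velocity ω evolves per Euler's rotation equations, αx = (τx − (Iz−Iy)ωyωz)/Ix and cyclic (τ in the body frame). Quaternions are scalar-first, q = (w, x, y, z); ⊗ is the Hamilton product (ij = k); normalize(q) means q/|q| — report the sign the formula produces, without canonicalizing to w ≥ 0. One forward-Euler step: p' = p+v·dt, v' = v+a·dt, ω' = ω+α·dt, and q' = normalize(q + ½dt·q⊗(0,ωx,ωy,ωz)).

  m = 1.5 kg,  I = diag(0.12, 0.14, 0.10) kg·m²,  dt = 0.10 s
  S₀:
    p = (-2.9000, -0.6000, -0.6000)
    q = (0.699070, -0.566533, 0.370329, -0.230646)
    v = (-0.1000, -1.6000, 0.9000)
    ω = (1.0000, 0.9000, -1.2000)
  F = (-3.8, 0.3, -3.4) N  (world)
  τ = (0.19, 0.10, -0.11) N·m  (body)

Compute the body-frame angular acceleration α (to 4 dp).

gyro term ω×Iω = (0.0432, -0.0240, 0.0180)
α = I⁻¹(τ − ω×Iω) = (1.2233, 0.8857, -1.2800)

α = (1.2233, 0.8857, -1.2800)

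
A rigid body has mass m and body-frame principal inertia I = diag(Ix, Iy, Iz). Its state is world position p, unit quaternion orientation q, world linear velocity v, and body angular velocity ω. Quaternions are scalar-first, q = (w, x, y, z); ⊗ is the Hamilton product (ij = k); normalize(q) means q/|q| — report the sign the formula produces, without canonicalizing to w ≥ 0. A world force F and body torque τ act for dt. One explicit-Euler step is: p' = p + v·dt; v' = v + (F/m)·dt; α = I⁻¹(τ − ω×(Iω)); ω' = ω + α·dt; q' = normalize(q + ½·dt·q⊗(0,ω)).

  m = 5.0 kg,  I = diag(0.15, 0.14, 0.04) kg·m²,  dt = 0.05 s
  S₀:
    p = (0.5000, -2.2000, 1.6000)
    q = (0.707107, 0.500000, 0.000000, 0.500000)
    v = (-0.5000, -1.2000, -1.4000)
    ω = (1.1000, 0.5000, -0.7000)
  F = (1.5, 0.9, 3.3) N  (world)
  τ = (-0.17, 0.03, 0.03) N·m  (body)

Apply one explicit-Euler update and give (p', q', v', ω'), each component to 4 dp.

p' = (0.4750, -2.2600, 1.5300)
q' = (0.7017, 0.5129, 0.0313, 0.4936)
v' = (-0.4850, -1.1910, -1.3670)
ω' = (1.0317, 0.5410, -0.6556)

precession coupling ω×(Iω) = (0.0350, -0.0847, -0.0055)
angular accel α = (-1.3667, 0.8193, 0.8875)
new body rate ω' = (1.0317, 0.5410, -0.6556)
q⊗(0,ω) = (-0.2000000, 0.5278177, 1.2535535, -0.2449749)
q + ½dt·q⊗(0,ω), renormalized = (0.7017, 0.5129, 0.0313, 0.4936)
a = F/m = (0.3000, 0.1800, 0.6600)
new position p' = (0.4750, -2.2600, 1.5300)
new velocity v' = (-0.4850, -1.1910, -1.3670)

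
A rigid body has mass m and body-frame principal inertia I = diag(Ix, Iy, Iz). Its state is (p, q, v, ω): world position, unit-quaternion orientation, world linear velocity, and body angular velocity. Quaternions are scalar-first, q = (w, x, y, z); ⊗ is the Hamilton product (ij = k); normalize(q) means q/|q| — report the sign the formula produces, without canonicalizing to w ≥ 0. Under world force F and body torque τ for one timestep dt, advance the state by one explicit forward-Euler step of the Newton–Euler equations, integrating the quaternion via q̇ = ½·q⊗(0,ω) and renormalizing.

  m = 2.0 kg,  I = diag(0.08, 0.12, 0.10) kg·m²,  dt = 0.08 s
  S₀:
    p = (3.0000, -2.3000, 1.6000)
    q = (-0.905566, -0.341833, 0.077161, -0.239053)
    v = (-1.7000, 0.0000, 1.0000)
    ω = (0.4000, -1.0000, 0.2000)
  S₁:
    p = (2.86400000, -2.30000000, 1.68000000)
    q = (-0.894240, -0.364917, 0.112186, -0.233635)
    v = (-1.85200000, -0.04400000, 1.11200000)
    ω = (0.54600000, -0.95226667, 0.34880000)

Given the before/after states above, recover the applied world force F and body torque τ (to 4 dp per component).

rate change Δω = (0.14600000, 0.04773333, 0.14880000)
gyro term ω₀×Iω₀ = (0.0040, -0.0016, -0.0160)
I·α + gyro = (0.1500, 0.0700, 0.1700)
Δv = v₁−v₀ = (-0.15200000, -0.04400000, 0.11200000)
F = m·Δv/dt = (-3.8000, -1.1000, 2.8000)

F = (-3.8000, -1.1000, 2.8000)
τ = (0.1500, 0.0700, 0.1700)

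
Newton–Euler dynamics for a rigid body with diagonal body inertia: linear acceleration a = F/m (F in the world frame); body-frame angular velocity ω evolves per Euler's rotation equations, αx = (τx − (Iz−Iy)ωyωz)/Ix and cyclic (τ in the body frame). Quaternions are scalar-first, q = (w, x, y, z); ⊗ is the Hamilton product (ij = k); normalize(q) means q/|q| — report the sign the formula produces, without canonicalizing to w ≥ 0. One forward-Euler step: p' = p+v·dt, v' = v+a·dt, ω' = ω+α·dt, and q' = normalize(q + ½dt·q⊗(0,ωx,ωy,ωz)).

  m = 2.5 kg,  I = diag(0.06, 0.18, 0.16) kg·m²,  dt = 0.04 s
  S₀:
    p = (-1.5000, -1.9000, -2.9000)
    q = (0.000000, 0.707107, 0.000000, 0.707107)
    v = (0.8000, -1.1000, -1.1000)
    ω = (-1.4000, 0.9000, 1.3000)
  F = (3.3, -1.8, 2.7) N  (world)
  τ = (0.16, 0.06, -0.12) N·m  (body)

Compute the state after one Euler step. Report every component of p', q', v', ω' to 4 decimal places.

p' = (-1.4680, -1.9440, -2.9440)
q' = (0.0014, 0.6938, -0.0381, 0.7192)
v' = (0.8528, -1.1288, -1.0568)
ω' = (-1.2777, 0.8729, 1.3078)

p' = p + v·dt = (-1.4680, -1.9440, -2.9440)
new velocity v' = (0.8528, -1.1288, -1.0568)
precession coupling ω×(Iω) = (-0.0234, 0.1820, -0.1512)
(τ − ω×Iω)/I = (3.0567, -0.6778, 0.1950)
new body rate ω' = (-1.2777, 0.8729, 1.3078)
Hamilton product q⊗(0,ω) = (0.0707107, -0.6363963, -1.9091889, 0.6363963)
updated quaternion q' = (0.0014, 0.6938, -0.0381, 0.7192)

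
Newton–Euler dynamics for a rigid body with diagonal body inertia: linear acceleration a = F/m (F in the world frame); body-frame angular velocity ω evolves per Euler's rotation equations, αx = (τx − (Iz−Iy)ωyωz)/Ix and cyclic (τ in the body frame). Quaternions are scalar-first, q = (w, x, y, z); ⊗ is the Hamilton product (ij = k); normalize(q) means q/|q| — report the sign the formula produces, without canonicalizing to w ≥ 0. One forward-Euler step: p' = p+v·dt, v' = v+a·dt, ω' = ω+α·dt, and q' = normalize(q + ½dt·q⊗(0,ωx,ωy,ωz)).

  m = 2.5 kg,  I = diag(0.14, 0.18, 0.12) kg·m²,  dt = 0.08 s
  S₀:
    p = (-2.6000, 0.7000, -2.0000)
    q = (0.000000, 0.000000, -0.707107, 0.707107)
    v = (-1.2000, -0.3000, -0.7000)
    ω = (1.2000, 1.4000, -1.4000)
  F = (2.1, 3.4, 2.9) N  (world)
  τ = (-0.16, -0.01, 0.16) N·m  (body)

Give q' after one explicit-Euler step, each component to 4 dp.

Hamilton product q⊗(0,ω) = (1.9798996, 0.0000000, 0.8485284, 0.8485284)
updated quaternion q' = (0.0789, 0.0000, -0.6703, 0.7379)

q' = (0.0789, 0.0000, -0.6703, 0.7379)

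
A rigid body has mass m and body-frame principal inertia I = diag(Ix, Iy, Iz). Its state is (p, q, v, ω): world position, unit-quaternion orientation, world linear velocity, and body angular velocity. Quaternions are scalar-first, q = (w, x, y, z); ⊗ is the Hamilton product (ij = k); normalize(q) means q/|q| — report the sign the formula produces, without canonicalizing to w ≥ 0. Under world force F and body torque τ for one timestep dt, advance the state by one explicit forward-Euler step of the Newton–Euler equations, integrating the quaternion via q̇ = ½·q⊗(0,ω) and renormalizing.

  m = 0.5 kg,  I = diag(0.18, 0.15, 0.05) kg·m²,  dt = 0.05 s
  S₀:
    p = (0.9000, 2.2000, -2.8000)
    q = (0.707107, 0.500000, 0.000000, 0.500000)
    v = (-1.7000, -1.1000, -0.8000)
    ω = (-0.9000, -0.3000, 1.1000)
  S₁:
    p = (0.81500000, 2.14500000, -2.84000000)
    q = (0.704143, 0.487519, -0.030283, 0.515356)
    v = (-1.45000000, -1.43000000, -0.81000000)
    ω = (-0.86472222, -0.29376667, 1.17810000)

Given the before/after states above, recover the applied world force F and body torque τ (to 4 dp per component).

F = (2.5000, -3.3000, -0.1000)
τ = (0.1600, -0.1100, 0.0700)

rate change Δω = (0.03527778, 0.00623333, 0.07810000)
applied torque τ = (0.1600, -0.1100, 0.0700)
velocity change Δv = (0.25000000, -0.33000000, -0.01000000)
applied force F = (2.5000, -3.3000, -0.1000)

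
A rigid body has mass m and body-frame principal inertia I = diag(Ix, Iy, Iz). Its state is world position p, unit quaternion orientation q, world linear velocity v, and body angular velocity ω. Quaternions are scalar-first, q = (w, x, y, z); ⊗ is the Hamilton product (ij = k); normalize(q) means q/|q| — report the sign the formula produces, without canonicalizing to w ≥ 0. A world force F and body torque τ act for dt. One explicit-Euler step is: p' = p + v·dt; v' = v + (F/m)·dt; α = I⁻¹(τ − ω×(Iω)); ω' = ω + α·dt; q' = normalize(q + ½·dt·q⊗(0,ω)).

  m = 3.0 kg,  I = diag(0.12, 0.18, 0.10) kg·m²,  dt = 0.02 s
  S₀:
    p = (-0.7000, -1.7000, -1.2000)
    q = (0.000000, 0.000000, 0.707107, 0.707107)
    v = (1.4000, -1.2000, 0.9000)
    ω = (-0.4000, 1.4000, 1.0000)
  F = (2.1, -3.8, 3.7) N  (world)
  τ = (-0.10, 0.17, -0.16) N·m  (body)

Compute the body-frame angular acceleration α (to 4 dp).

precession coupling ω×(Iω) = (-0.1120, -0.0080, -0.0336)
α = I⁻¹(τ − ω×Iω) = (0.1000, 0.9889, -1.2640)

α = (0.1000, 0.9889, -1.2640)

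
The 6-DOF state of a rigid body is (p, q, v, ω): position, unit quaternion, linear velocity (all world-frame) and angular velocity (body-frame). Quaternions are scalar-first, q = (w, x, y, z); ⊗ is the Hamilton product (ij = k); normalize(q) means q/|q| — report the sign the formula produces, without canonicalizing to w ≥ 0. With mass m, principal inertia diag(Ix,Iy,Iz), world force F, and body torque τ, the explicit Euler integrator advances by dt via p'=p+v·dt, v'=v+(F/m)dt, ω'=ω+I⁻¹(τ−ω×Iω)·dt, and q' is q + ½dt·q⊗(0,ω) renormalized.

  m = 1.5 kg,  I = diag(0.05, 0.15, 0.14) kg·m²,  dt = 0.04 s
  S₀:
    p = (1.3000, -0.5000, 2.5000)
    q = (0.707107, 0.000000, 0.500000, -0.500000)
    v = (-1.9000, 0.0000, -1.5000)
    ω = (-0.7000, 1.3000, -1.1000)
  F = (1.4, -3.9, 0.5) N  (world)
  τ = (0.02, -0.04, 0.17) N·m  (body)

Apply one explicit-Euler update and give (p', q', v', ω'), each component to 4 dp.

ω×(Iω) gyroscopic = (0.0143, -0.0693, -0.0910)
α = I⁻¹(τ − ω×Iω) = (0.1140, 0.1953, 1.8643)
ω + α·dt = (-0.6954, 1.3078, -1.0254)
q⊗(0,ω) = (-1.2000000, -0.3949749, 1.2692391, -0.4278177)
updated quaternion q' = (0.6826, -0.0079, 0.5250, -0.5082)
linear accel F/m = (0.9333, -2.6000, 0.3333)
p + v·dt = (1.2240, -0.5000, 2.4400)
v + (F/m)dt = (-1.8627, -0.1040, -1.4867)

p' = (1.2240, -0.5000, 2.4400)
q' = (0.6826, -0.0079, 0.5250, -0.5082)
v' = (-1.8627, -0.1040, -1.4867)
ω' = (-0.6954, 1.3078, -1.0254)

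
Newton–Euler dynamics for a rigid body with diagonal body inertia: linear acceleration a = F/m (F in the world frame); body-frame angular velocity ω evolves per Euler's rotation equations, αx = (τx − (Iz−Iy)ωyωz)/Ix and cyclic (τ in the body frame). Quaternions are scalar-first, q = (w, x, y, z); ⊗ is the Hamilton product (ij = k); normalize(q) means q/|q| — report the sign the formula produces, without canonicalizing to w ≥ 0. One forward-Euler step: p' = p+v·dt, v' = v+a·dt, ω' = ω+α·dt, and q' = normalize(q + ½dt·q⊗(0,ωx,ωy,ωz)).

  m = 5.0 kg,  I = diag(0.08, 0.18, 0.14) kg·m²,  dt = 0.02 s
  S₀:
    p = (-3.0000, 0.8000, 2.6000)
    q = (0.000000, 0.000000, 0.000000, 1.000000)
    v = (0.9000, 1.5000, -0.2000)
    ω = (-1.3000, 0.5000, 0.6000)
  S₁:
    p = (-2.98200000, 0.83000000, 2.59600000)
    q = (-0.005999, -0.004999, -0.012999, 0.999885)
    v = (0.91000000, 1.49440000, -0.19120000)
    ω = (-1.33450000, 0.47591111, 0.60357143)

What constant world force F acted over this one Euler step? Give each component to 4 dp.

v₁ − v₀ = (0.01000000, -0.00560000, 0.00880000)
m·(v₁−v₀)/dt = (2.5000, -1.4000, 2.2000)

F = (2.5000, -1.4000, 2.2000)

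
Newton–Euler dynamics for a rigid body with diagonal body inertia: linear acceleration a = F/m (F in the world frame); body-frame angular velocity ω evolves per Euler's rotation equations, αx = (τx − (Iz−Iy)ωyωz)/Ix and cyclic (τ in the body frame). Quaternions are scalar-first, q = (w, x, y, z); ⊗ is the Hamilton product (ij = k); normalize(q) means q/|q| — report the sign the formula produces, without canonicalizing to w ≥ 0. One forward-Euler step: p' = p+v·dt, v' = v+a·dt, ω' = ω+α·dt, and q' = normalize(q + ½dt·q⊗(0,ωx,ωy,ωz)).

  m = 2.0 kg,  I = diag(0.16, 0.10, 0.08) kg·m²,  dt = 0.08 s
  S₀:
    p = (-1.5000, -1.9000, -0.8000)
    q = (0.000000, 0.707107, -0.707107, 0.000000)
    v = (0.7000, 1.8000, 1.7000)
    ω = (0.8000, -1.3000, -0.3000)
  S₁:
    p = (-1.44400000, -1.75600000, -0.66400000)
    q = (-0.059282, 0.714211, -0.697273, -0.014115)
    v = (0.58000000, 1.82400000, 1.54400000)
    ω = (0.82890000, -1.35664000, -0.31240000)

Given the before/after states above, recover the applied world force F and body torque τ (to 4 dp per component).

F = (-3.0000, 0.6000, -3.9000)
τ = (0.0500, -0.0900, 0.0500)

v₁ − v₀ = (-0.12000000, 0.02400000, -0.15600000)
applied force F = (-3.0000, 0.6000, -3.9000)
Δω = ω₁−ω₀ = (0.02890000, -0.05664000, -0.01240000)
applied torque τ = (0.0500, -0.0900, 0.0500)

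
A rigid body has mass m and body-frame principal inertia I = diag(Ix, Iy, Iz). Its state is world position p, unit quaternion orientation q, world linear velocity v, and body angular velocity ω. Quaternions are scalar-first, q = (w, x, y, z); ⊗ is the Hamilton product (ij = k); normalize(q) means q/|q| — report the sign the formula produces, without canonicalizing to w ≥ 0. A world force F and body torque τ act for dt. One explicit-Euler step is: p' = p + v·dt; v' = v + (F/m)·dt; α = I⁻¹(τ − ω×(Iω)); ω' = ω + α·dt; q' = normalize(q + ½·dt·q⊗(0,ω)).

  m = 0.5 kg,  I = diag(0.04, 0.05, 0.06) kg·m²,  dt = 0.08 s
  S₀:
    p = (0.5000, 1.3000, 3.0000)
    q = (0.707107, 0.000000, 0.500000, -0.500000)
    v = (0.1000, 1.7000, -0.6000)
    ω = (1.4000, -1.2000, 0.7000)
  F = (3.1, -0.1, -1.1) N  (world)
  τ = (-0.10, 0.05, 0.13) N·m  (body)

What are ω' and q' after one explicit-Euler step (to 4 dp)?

angular accel α = (-2.2900, 1.3920, 2.4467)
ω' = ω + α·dt = (1.2168, -1.0886, 0.8957)
2q̇ = q⊗(0,ω) = (0.9500000, 0.7399498, -1.5485284, -0.2050251)
updated quaternion q' = (0.7428, 0.0295, 0.4367, -0.5066)

ω' = (1.2168, -1.0886, 0.8957)
q' = (0.7428, 0.0295, 0.4367, -0.5066)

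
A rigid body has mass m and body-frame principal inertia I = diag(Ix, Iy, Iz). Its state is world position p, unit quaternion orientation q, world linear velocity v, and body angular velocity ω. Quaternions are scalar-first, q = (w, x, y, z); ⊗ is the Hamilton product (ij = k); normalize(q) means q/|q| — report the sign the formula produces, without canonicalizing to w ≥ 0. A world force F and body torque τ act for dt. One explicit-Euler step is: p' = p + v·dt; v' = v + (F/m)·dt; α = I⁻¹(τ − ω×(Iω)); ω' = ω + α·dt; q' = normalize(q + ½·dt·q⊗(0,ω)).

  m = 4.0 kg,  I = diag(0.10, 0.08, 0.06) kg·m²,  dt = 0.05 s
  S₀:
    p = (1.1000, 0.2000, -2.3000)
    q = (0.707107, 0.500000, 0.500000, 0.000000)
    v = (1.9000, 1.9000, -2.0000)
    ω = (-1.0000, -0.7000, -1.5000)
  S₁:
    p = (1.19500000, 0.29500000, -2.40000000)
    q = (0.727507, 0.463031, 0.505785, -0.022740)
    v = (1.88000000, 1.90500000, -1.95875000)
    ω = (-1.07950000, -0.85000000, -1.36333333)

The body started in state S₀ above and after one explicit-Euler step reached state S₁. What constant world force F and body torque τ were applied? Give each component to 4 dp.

ω₁ − ω₀ = (-0.07950000, -0.15000000, 0.13666667)
applied torque τ = (-0.1800, -0.1800, 0.1500)
Δv = v₁−v₀ = (-0.02000000, 0.00500000, 0.04125000)
applied force F = (-1.6000, 0.4000, 3.3000)

F = (-1.6000, 0.4000, 3.3000)
τ = (-0.1800, -0.1800, 0.1500)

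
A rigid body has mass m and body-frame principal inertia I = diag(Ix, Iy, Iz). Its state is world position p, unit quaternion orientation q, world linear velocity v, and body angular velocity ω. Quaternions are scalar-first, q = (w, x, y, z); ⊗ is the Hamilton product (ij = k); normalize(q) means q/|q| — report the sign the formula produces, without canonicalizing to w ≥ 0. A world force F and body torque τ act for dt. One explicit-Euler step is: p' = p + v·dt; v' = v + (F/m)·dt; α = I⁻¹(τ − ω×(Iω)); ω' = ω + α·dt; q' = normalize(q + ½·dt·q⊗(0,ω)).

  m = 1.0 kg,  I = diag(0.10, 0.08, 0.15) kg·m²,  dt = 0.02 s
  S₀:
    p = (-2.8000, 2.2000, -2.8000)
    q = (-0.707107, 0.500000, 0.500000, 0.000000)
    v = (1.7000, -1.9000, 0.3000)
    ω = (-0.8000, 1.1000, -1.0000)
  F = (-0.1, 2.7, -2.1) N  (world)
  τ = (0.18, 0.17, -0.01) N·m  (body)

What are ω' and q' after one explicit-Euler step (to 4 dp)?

ω' = (-0.7486, 1.1525, -1.0037)
q' = (-0.7085, 0.5006, 0.4972, 0.0166)

α = I⁻¹(τ − ω×Iω) = (2.5700, 2.6250, -0.1840)
ω' = ω + α·dt = (-0.7486, 1.1525, -1.0037)
2q̇ = q⊗(0,ω) = (-0.1500000, 0.0656856, -0.2778177, 1.6571070)
q + ½dt·q⊗(0,ω), renormalized = (-0.7085, 0.5006, 0.4972, 0.0166)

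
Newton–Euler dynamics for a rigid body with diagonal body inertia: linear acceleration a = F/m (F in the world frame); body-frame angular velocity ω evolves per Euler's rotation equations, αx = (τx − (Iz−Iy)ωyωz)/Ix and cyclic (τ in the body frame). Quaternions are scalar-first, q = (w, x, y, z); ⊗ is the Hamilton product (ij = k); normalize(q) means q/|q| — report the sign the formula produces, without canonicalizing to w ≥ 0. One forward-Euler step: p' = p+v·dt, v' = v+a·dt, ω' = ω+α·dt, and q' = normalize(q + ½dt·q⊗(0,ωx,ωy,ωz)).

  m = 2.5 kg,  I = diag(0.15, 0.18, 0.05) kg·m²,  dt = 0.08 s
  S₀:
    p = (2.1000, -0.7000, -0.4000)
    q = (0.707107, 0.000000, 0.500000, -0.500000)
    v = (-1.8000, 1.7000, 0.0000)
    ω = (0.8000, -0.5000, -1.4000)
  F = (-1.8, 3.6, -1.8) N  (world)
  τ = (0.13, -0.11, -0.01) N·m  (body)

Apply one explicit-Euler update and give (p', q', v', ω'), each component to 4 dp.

p' = p + v·dt = (1.9560, -0.5640, -0.4000)
new velocity v' = (-1.8576, 1.8152, -0.0576)
α = I⁻¹(τ − ω×Iω) = (1.4733, 0.0111, 0.0400)
ω + α·dt = (0.9179, -0.4991, -1.3968)
Hamilton product q⊗(0,ω) = (-0.4500000, -0.3843144, -0.7535535, -1.3899498)
updated quaternion q' = (0.6875, -0.0153, 0.4688, -0.5543)

p' = (1.9560, -0.5640, -0.4000)
q' = (0.6875, -0.0153, 0.4688, -0.5543)
v' = (-1.8576, 1.8152, -0.0576)
ω' = (0.9179, -0.4991, -1.3968)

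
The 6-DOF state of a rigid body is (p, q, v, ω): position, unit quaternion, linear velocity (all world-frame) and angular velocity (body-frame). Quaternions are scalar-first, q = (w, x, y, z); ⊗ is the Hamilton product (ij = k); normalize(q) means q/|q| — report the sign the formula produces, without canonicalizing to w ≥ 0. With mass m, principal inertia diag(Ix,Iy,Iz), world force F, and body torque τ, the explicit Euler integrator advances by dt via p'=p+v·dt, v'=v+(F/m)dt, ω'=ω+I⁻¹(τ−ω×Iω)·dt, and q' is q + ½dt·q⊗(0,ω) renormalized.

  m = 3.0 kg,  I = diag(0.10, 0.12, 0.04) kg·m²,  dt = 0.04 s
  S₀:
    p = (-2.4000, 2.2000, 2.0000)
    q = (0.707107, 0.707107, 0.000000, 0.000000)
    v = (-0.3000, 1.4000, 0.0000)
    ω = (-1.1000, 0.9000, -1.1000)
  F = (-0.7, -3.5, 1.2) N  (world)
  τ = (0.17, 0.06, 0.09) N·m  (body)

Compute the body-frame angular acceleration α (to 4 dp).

precession coupling ω×(Iω) = (0.0792, 0.0726, -0.0198)
angular accel α = (0.9080, -0.1050, 2.7450)

α = (0.9080, -0.1050, 2.7450)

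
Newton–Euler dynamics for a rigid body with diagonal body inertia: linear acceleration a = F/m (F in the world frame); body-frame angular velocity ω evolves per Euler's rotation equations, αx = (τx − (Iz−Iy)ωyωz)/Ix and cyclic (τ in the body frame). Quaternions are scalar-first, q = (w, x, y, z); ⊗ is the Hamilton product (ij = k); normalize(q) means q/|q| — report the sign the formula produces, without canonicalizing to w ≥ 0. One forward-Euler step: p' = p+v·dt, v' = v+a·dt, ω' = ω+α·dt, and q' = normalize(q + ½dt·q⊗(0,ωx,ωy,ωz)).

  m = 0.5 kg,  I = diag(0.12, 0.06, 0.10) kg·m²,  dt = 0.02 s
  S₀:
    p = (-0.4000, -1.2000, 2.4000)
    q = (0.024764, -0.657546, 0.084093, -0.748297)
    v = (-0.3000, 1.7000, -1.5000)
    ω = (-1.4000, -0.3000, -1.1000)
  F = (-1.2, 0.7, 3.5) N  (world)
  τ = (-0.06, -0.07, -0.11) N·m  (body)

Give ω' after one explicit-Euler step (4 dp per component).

ω' = (-1.4122, -0.3336, -1.1170)

angular accel α = (-0.6100, -1.6800, -0.8480)
new body rate ω' = (-1.4122, -0.3336, -1.1170)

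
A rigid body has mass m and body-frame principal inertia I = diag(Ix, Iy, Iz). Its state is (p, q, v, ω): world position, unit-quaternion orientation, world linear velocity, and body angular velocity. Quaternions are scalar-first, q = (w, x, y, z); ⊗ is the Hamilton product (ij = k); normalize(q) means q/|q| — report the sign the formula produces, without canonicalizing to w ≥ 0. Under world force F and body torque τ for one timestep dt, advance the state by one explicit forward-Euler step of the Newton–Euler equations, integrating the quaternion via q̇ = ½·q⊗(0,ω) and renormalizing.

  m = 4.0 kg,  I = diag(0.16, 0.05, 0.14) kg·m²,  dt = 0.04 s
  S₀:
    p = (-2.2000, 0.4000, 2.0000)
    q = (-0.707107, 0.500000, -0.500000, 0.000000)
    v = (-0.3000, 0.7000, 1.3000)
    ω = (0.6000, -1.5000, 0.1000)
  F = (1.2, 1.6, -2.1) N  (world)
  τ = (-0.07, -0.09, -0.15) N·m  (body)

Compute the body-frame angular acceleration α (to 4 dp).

α = (-0.3531, -1.8240, -1.7786)

gyro term ω×Iω = (-0.0135, 0.0012, 0.0990)
angular accel α = (-0.3531, -1.8240, -1.7786)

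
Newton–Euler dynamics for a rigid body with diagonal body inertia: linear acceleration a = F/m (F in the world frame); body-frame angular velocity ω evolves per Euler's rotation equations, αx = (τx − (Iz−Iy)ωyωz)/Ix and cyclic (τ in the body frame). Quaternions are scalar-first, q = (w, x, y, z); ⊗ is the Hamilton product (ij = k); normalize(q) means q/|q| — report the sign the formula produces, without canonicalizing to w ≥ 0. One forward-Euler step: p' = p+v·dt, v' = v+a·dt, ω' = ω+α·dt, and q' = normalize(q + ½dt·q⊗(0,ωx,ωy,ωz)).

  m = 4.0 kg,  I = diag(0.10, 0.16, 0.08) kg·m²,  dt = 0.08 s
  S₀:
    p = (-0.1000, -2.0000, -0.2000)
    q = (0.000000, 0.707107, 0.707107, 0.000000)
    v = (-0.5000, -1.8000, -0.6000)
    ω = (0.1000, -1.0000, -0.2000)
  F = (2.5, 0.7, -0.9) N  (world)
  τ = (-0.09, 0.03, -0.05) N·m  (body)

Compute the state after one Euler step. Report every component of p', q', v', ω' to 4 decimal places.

p' = (-0.1400, -2.1440, -0.2480)
q' = (0.0254, 0.7009, 0.7122, -0.0311)
v' = (-0.4500, -1.7860, -0.6180)
ω' = (0.0408, -0.9848, -0.2440)

angular accel α = (-0.7400, 0.1900, -0.5500)
ω + α·dt = (0.0408, -0.9848, -0.2440)
2q̇ = q⊗(0,ω) = (0.6363963, -0.1414214, 0.1414214, -0.7778177)
updated quaternion q' = (0.0254, 0.7009, 0.7122, -0.0311)
p + v·dt = (-0.1400, -2.1440, -0.2480)
new velocity v' = (-0.4500, -1.7860, -0.6180)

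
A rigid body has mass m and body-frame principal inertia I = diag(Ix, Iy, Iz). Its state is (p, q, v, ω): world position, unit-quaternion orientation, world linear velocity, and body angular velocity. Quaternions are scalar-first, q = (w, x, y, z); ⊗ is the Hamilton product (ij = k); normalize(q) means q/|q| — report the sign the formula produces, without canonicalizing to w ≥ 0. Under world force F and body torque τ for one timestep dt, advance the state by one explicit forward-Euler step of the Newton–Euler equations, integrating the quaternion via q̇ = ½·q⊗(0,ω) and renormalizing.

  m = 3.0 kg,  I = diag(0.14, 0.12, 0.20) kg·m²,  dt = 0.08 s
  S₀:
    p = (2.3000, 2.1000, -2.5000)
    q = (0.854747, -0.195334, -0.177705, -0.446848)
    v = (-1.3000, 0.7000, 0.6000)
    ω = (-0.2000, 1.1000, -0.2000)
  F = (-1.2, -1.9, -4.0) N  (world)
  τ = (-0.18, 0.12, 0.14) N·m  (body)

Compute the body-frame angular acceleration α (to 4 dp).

ω×(Iω) gyroscopic = (-0.0176, -0.0024, 0.0044)
(τ − ω×Iω)/I = (-1.1600, 1.0200, 0.6780)

α = (-1.1600, 1.0200, 0.6780)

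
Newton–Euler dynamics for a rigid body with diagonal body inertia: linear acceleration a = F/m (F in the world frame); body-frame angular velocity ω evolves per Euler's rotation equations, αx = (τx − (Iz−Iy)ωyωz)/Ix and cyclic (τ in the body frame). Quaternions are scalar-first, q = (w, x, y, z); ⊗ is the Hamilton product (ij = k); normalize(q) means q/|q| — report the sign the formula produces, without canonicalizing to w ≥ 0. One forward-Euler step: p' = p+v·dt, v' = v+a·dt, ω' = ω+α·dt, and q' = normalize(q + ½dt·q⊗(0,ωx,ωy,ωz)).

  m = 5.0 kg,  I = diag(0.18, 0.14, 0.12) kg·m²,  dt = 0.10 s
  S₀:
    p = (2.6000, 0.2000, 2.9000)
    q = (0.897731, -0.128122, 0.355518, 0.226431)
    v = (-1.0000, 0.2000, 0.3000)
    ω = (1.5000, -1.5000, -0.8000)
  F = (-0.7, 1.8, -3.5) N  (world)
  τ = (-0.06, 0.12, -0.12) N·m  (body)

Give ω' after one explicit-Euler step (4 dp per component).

angular accel α = (-0.2000, 1.3714, -1.7500)
ω' = ω + α·dt = (1.4800, -1.3629, -0.9750)

ω' = (1.4800, -1.3629, -0.9750)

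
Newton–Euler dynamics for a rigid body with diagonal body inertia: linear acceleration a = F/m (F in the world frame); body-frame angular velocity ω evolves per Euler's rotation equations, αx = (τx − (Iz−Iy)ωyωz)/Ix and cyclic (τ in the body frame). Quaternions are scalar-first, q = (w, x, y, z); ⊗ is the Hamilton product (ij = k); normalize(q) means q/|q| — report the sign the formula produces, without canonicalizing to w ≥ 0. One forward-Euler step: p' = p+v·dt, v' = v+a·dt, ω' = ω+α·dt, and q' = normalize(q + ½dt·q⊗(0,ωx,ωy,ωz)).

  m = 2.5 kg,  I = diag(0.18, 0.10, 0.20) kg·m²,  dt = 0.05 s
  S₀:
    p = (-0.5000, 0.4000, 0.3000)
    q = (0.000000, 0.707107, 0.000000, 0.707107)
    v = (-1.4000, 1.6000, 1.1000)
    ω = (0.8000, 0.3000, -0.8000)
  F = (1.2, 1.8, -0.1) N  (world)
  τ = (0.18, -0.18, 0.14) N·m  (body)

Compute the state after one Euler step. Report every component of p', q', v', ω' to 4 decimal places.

p' = (-0.5700, 0.4800, 0.3550)
q' = (0.0000, 0.7015, 0.0283, 0.7121)
v' = (-1.3760, 1.6360, 1.0980)
ω' = (0.8567, 0.2036, -0.7602)

ω×(Iω) gyroscopic = (-0.0240, 0.0128, -0.0192)
angular accel α = (1.1333, -1.9280, 0.7960)
new body rate ω' = (0.8567, 0.2036, -0.7602)
q⊗(0,ω) = (0.0000000, -0.2121321, 1.1313712, 0.2121321)
updated quaternion q' = (0.0000, 0.7015, 0.0283, 0.7121)
linear accel F/m = (0.4800, 0.7200, -0.0400)
p' = p + v·dt = (-0.5700, 0.4800, 0.3550)
new velocity v' = (-1.3760, 1.6360, 1.0980)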